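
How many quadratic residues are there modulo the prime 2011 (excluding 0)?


For prime p, the number of non-zero quadratic residues is (p-1)/2.
= (2011-1)/2
= 1005

1005


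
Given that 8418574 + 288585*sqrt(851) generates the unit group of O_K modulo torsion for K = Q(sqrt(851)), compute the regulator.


epsilon = 8418574 + 288585*sqrt(851)
= 1.6837e+07
R = ln(1.6837e+07)
= 16.6391

16.6391


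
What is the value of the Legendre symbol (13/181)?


p = 181 is prime, so compute (13/181) with the reciprocity algorithm (Jacobi-symbol steps: pull out 2s via (2/n), flip via reciprocity, reduce):
  reciprocity: (13/181) -> +(181/13)
  reduce: (12/13)
  pull out 2: (2/13) = -1  (since 13 mod 8 = 5)
  pull out 2: (2/13) = -1  (since 13 mod 8 = 5)
  reciprocity: (3/13) -> +(13/3)
  reduce: (1/3)
  (1/3) = 1
Product of signs = 1
(13/181) = 1

1


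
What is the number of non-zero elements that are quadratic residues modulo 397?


For prime p, the number of non-zero quadratic residues is (p-1)/2.
= (397-1)/2
= 198

198


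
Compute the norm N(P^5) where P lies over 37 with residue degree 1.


N(P^a) = p^(a*f)
= 37^(5*1)
= 37^5
= 69343957

69343957


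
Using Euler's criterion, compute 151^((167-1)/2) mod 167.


p = 167 is prime and the exponent is (p-1)/2 = 83, so by Euler's criterion 151^83 = (151/167) = +1 or -1 mod 167.
Compute by square-and-multiply:
  83 = 64 + 16 + 2 + 1 (binary 1010011)
  Repeated squaring mod 167: 151^1 = 151, 151^2 = 89, 151^4 = 72, 151^8 = 7, 151^16 = 49, 151^32 = 63, 151^64 = 128
  151^83 = 151^64 * 151^16 * 151^2 * 151^1 = 128 * 49 * 89 * 151 mod 167
    128 * 49 = 6272 = 93 mod 167
    93 * 89 = 8277 = 94 mod 167
    94 * 151 = 14194 = 166 mod 167
  151^83 = 166 mod 167
Result 166 = p - 1 = -1 mod 167: 151 is a quadratic non-residue mod 167. As a residue in [0, p-1] the value is 166.
151^83 mod 167 = 166

166


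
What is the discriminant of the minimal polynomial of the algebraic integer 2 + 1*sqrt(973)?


The element 2 + 1*sqrt(973) has minimal polynomial:
x^2 - 4*x - 969
Discriminant = (-4)^2 - 4*(-969)
= 16 + 3876
= 3892

3892


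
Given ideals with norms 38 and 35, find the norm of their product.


N(IJ) = N(I) * N(J)
= 38 * 35
= 1330

1330


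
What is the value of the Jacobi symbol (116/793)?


Compute (116/793) via quadratic reciprocity:
  pull out 2: (2/793) = +1  (since 793 mod 8 = 1)
  pull out 2: (2/793) = +1  (since 793 mod 8 = 1)
  reciprocity: (29/793) -> +(793/29)
  reduce: (10/29)
  pull out 2: (2/29) = -1  (since 29 mod 8 = 5)
  reciprocity: (5/29) -> +(29/5)
  reduce: (4/5)
  pull out 2: (2/5) = -1  (since 5 mod 8 = 5)
  pull out 2: (2/5) = -1  (since 5 mod 8 = 5)
  (1/5) = 1
Product of signs = -1

-1


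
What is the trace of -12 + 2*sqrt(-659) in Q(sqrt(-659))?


Tr(a + b*sqrt(d)) = (a + b*sqrt(d)) + (a - b*sqrt(d)) = 2a
= 2 * (-12)
= -24

-24


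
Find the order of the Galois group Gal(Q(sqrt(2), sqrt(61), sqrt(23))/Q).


The 3 square roots of distinct primes are multiplicatively independent over Q,
so [K:Q] = 2^3 and Gal(K/Q) is isomorphic to (Z/2Z)^3.
|Gal| = 2^3 = 8

8


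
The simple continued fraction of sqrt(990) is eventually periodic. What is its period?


Run the CF algorithm for sqrt(990).
a_0 = floor(sqrt(990)) = 31; set m_0=0, q_0=1.
Recurrence: m' = q*a - m,  q' = (d - m'^2)/q,  a' = floor((a_0 + m')/q').
  step 1: m=31, q=29, a=2
  step 2: m=27, q=9, a=6
  step 3: m=27, q=29, a=2
  step 4: m=31, q=1, a=62
a_4 = 2*a_0 = 62, so the period closes here.
sqrt(990) = [31; 2, 6, 2, 62]
Period length = 4

4


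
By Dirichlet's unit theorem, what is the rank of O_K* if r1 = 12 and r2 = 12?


By Dirichlet's unit theorem:
rank = r1 + r2 - 1
= 12 + 12 - 1
= 23

23


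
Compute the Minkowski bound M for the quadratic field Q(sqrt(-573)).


d = -573, d mod 4 = 3, so disc(K) = 4d = -2292; |disc(K)| = 2292
Imaginary quadratic field, so n = 2, s = r2 = 1, r1 = 0
M = (n!/n^n) * (4/pi)^s * sqrt(|disc(K)|) = (2!/2^2) * (4/pi)^1 * sqrt(2292)
= 0.5 * 1.273240 * 47.874837
= 30.4781

30.4781


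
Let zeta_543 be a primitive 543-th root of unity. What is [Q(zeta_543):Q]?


The degree equals Euler's totient phi(543).
543 = 3 * 181
phi(543) = 360

360


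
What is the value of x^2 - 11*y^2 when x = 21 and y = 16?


x^2 - d*y^2
= 21^2 - 11*16^2
= 441 - 2816
= -2375

-2375


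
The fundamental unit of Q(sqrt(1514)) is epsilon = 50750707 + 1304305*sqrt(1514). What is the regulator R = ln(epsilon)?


epsilon = 50750707 + 1304305*sqrt(1514)
= 1.0150e+08
R = ln(1.0150e+08)
= 18.4356

18.4356


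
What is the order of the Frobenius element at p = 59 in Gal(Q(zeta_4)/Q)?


The Frobenius at p in Gal(Q(zeta_n)/Q) = (Z/nZ)* is the class of p, so its order is ord_4(59), the smallest k >= 1 with 59^k = 1 mod 4.
n = 4 = 2^2, phi(4) = 2; the order divides phi(n).
Divisors of 2: 1, 2
Repeated squaring mod 4: 59^1 = 3, 59^2 = 1
Test divisors in increasing order:
  k=1: 59^1 = 3 mod 4
  k=2: 59^2 = 1 mod 4  <- first divisor giving 1
Order = 2

2


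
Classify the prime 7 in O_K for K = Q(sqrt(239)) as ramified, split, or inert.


K = Q(sqrt(239)). Since d mod 4 = 3, disc(K) = 956.
Check p | disc: 956 mod 7 = 4.
p does not divide disc. Compute Legendre symbol (d/p):
1^((7-1)/2) mod 7 = 1
(d/p) = 1, so p splits: (p) = P*P' with e=1, f=1, g=2.
Therefore p is split.

split


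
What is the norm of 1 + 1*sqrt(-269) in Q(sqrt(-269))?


N(a + b*sqrt(d)) = a^2 - d*b^2
= (1)^2 - (-269)*(1)^2
= 1 + 269
= 270

270


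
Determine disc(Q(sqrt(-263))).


For K = Q(sqrt(d)) with d squarefree: disc(K) = d if d = 1 mod 4, and disc(K) = 4d if d = 2 or 3 mod 4.
Here d = -263, and d mod 4 = 1.
d = 1 mod 4 (O_K = Z[(1+sqrt(d))/2]), so disc(K) = d = -263

-263


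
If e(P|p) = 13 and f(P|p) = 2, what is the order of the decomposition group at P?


|D_P| = e * f
= 13 * 2
= 26

26


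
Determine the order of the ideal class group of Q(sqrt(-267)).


K = Q(sqrt(-267)). d mod 4 = 1, so D = disc(K) = d = -267
h(K) equals the number of primitive reduced positive-definite forms (a, b, c) = a*x^2 + b*x*y + c*y^2 with b^2 - 4ac = D,
where reduced means |b| <= a <= c, with b >= 0 whenever |b| = a or a = c, and primitive means gcd(a, b, c) = 1.
Reduced forces 3a^2 <= |D| = 267, so 1 <= a <= 9; b must have the parity of D, and c = (b^2 - D)/(4a) must be an integer >= a.
Enumerate a = 1..9, b in [-a, a]:
  a=1: (1, 1, 67)  [1]
  a=2: none
  a=3: (3, 3, 23)  [1]
  a=4..9: none
Total reduced forms: 1 + 1 = 2
h = 2

2


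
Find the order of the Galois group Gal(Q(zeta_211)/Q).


|Gal(Q(zeta_211)/Q)| = phi(211)
= 210

210


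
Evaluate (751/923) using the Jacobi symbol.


Compute (751/923) via quadratic reciprocity:
  reciprocity: (751/923) -> -(923/751)
  reduce: (172/751)
  pull out 2: (2/751) = +1  (since 751 mod 8 = 7)
  pull out 2: (2/751) = +1  (since 751 mod 8 = 7)
  reciprocity: (43/751) -> -(751/43)
  reduce: (20/43)
  pull out 2: (2/43) = -1  (since 43 mod 8 = 3)
  pull out 2: (2/43) = -1  (since 43 mod 8 = 3)
  reciprocity: (5/43) -> +(43/5)
  reduce: (3/5)
  reciprocity: (3/5) -> +(5/3)
  reduce: (2/3)
  pull out 2: (2/3) = -1  (since 3 mod 8 = 3)
  (1/3) = 1
Product of signs = -1

-1


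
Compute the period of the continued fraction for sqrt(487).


Run the CF algorithm for sqrt(487).
a_0 = floor(sqrt(487)) = 22; set m_0=0, q_0=1.
Recurrence: m' = q*a - m,  q' = (d - m'^2)/q,  a' = floor((a_0 + m')/q').
  step 1: m=22, q=3, a=14
  step 2: m=20, q=29, a=1
  step 3: m=9, q=14, a=2
  step 4: m=19, q=9, a=4
  step 5: m=17, q=22, a=1
  step 6: m=5, q=21, a=1
  step 7: m=16, q=11, a=3
  step 8: m=17, q=18, a=2
  step 9: m=19, q=7, a=5
  step 10: m=16, q=33, a=1
  step 11: m=17, q=6, a=6
  step 12: m=19, q=21, a=1
  step 13: m=2, q=23, a=1
  step 14: m=21, q=2, a=21
  step 15: m=21, q=23, a=1
  step 16: m=2, q=21, a=1
  step 17: m=19, q=6, a=6
  step 18: m=17, q=33, a=1
  step 19: m=16, q=7, a=5
  step 20: m=19, q=18, a=2
  step 21: m=17, q=11, a=3
  step 22: m=16, q=21, a=1
  step 23: m=5, q=22, a=1
  step 24: m=17, q=9, a=4
  step 25: m=19, q=14, a=2
  step 26: m=9, q=29, a=1
  step 27: m=20, q=3, a=14
  step 28: m=22, q=1, a=44
a_28 = 2*a_0 = 44, so the period closes here.
sqrt(487) = [22; 14, 1, 2, 4, 1, 1, 3, 2, 5, 1, 6, 1, 1, 21, 1, 1, 6, 1, 5, 2, 3, 1, 1, 4, 2, 1, 14, 44]
Period length = 28

28


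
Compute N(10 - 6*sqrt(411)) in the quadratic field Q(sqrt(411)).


N(a + b*sqrt(d)) = a^2 - d*b^2
= (10)^2 - (411)*(-6)^2
= 100 - 14796
= -14696

-14696


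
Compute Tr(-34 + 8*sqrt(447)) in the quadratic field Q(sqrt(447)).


Tr(a + b*sqrt(d)) = (a + b*sqrt(d)) + (a - b*sqrt(d)) = 2a
= 2 * (-34)
= -68

-68


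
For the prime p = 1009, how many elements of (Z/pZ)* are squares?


For prime p, the number of non-zero quadratic residues is (p-1)/2.
= (1009-1)/2
= 504

504


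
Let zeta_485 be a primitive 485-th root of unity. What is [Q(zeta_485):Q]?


The degree equals Euler's totient phi(485).
485 = 5 * 97
phi(485) = 384

384


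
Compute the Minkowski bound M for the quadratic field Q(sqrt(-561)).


d = -561, d mod 4 = 3, so disc(K) = 4d = -2244; |disc(K)| = 2244
Imaginary quadratic field, so n = 2, s = r2 = 1, r1 = 0
M = (n!/n^n) * (4/pi)^s * sqrt(|disc(K)|) = (2!/2^2) * (4/pi)^1 * sqrt(2244)
= 0.5 * 1.273240 * 47.370877
= 30.1572

30.1572


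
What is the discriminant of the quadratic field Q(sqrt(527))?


For K = Q(sqrt(d)) with d squarefree: disc(K) = d if d = 1 mod 4, and disc(K) = 4d if d = 2 or 3 mod 4.
Here d = 527, and d mod 4 = 3.
d = 3 mod 4, not 1 (O_K = Z[sqrt(d)]), so disc(K) = 4d = 4 * (527) = 2108

2108


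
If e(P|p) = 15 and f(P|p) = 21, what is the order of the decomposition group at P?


|D_P| = e * f
= 15 * 21
= 315

315


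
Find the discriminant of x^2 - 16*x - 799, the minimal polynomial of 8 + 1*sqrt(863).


The element 8 + 1*sqrt(863) has minimal polynomial:
x^2 - 16*x - 799
Discriminant = (-16)^2 - 4*(-799)
= 256 + 3196
= 3452

3452


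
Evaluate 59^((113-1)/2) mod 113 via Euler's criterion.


p = 113 is prime and the exponent is (p-1)/2 = 56, so by Euler's criterion 59^56 = (59/113) = +1 or -1 mod 113.
Compute by square-and-multiply:
  56 = 32 + 16 + 8 (binary 111000)
  Repeated squaring mod 113: 59^1 = 59, 59^2 = 91, 59^4 = 32, 59^8 = 7, 59^16 = 49, 59^32 = 28
  59^56 = 59^32 * 59^16 * 59^8 = 28 * 49 * 7 mod 113
    28 * 49 = 1372 = 16 mod 113
    16 * 7 = 112 = 112 mod 113
  59^56 = 112 mod 113
Result 112 = p - 1 = -1 mod 113: 59 is a quadratic non-residue mod 113. As a residue in [0, p-1] the value is 112.
59^56 mod 113 = 112

112


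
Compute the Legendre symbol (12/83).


p = 83 is prime, so compute (12/83) with the reciprocity algorithm (Jacobi-symbol steps: pull out 2s via (2/n), flip via reciprocity, reduce):
  pull out 2: (2/83) = -1  (since 83 mod 8 = 3)
  pull out 2: (2/83) = -1  (since 83 mod 8 = 3)
  reciprocity: (3/83) -> -(83/3)
  reduce: (2/3)
  pull out 2: (2/3) = -1  (since 3 mod 8 = 3)
  (1/3) = 1
Product of signs = 1
(12/83) = 1

1


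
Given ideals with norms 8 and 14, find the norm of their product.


N(IJ) = N(I) * N(J)
= 8 * 14
= 112

112


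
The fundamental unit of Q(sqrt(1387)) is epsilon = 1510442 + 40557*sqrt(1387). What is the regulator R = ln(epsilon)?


epsilon = 1510442 + 40557*sqrt(1387)
= 3.0209e+06
R = ln(3.0209e+06)
= 14.9211

14.9211


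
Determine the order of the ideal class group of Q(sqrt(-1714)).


K = Q(sqrt(-1714)). d mod 4 = 2, so D = disc(K) = 4d = -6856
h(K) equals the number of primitive reduced positive-definite forms (a, b, c) = a*x^2 + b*x*y + c*y^2 with b^2 - 4ac = D,
where reduced means |b| <= a <= c, with b >= 0 whenever |b| = a or a = c, and primitive means gcd(a, b, c) = 1.
Reduced forces 3a^2 <= |D| = 6856, so 1 <= a <= 47; b must have the parity of D, and c = (b^2 - D)/(4a) must be an integer >= a.
Enumerate a = 1..47, b in [-a, a]:
  a=1: (1, 0, 1714)  [1]
  a=2: (2, 0, 857)  [1]
  a=3..4: none
  a=5: (5, -2, 343), (5, 2, 343)  [2]
  a=6: none
  a=7: (7, -2, 245), (7, 2, 245)  [2]
  a=8..9: none
  a=10: (10, -8, 173), (10, 8, 173)  [2]
  a=11..13: none
  a=14: (14, -12, 125), (14, 12, 125)  [2]
  a=15..24: none
  a=25: (25, -12, 70), (25, 12, 70)  [2]
  a=26..34: none
  a=35: (35, -12, 50), (35, -2, 49), (35, 2, 49), (35, 12, 50)  [4]
  a=36: none
  a=37: (37, -10, 47), (37, 10, 47)  [2]
  a=38..40: none
  a=41: (41, -14, 43), (41, 14, 43)  [2]
  a=42..47: none
Total reduced forms: 1 + 1 + 2 + 2 + 2 + 2 + 2 + 4 + 2 + 2 = 20
h = 20

20


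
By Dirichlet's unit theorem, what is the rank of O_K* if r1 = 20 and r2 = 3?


By Dirichlet's unit theorem:
rank = r1 + r2 - 1
= 20 + 3 - 1
= 22

22


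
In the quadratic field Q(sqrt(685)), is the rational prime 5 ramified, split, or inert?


K = Q(sqrt(685)). Since d mod 4 = 1, disc(K) = 685.
Check p | disc: 685 mod 5 = 0.
p divides disc, so p ramifies: (p) = P^2 with e=2, f=1, g=1.
Therefore p is ramified.

ramified


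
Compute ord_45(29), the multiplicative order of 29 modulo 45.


We want ord_45(29), the smallest k >= 1 with 29^k = 1 mod 45.
n = 45 = 3^2 * 5, phi(45) = 24; the order divides phi(n).
Divisors of 24: 1, 2, 3, 4, 6, 8, 12, 24
Repeated squaring mod 45: 29^1 = 29, 29^2 = 31, 29^4 = 16, 29^8 = 31, 29^16 = 16
Test divisors in increasing order:
  k=1: 29^1 = 29 mod 45
  k=2: 29^2 = 31 mod 45
  k=3: 29^3 = 31 * 29 = 44 mod 45
  k=4: 29^4 = 16 mod 45
  k=6: 29^6 = 16 * 31 = 1 mod 45  <- first divisor giving 1
Order = 6

6


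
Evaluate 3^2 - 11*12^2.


x^2 - d*y^2
= 3^2 - 11*12^2
= 9 - 1584
= -1575

-1575


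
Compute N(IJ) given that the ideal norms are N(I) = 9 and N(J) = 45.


N(IJ) = N(I) * N(J)
= 9 * 45
= 405

405


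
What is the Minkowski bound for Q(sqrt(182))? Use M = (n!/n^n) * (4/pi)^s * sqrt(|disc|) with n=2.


d = 182, d mod 4 = 2, so disc(K) = 4d = 728; |disc(K)| = 728
Real quadratic field, so n = 2, s = r2 = 0, r1 = 2
M = (n!/n^n) * (4/pi)^s * sqrt(|disc(K)|) = (2!/2^2) * (4/pi)^0 * sqrt(728)
= 0.5 * 1.000000 * 26.981475
= 13.4907

13.4907


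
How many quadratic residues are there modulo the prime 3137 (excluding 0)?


For prime p, the number of non-zero quadratic residues is (p-1)/2.
= (3137-1)/2
= 1568

1568


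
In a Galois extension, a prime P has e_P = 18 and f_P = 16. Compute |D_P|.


|D_P| = e * f
= 18 * 16
= 288

288


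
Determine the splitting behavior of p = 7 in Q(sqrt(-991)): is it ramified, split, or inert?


K = Q(sqrt(-991)). Since d mod 4 = 1, disc(K) = -991.
Check p | disc: -991 mod 7 = 3.
p does not divide disc. Compute Legendre symbol (d/p):
3^((7-1)/2) mod 7 = -1
(d/p) = -1, so p is inert: (p) stays prime with e=1, f=2, g=1.
Therefore p is inert.

inert


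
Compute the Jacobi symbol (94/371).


Compute (94/371) via quadratic reciprocity:
  pull out 2: (2/371) = -1  (since 371 mod 8 = 3)
  reciprocity: (47/371) -> -(371/47)
  reduce: (42/47)
  pull out 2: (2/47) = +1  (since 47 mod 8 = 7)
  reciprocity: (21/47) -> +(47/21)
  reduce: (5/21)
  reciprocity: (5/21) -> +(21/5)
  reduce: (1/5)
  (1/5) = 1
Product of signs = 1

1


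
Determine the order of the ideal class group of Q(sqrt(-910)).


K = Q(sqrt(-910)). d mod 4 = 2, so D = disc(K) = 4d = -3640
h(K) equals the number of primitive reduced positive-definite forms (a, b, c) = a*x^2 + b*x*y + c*y^2 with b^2 - 4ac = D,
where reduced means |b| <= a <= c, with b >= 0 whenever |b| = a or a = c, and primitive means gcd(a, b, c) = 1.
Reduced forces 3a^2 <= |D| = 3640, so 1 <= a <= 34; b must have the parity of D, and c = (b^2 - D)/(4a) must be an integer >= a.
Enumerate a = 1..34, b in [-a, a]:
  a=1: (1, 0, 910)  [1]
  a=2: (2, 0, 455)  [1]
  a=3..4: none
  a=5: (5, 0, 182)  [1]
  a=6: none
  a=7: (7, 0, 130)  [1]
  a=8..9: none
  a=10: (10, 0, 91)  [1]
  a=11: (11, -10, 85), (11, 10, 85)  [2]
  a=12: none
  a=13: (13, 0, 70)  [1]
  a=14: (14, 0, 65)  [1]
  a=15..16: none
  a=17: (17, -10, 55), (17, 10, 55)  [2]
  a=18..21: none
  a=22: (22, -12, 43), (22, 12, 43)  [2]
  a=23..25: none
  a=26: (26, 0, 35)  [1]
  a=27..30: none
  a=31: (31, -24, 34), (31, 24, 34)  [2]
  a=32..34: none
Total reduced forms: 1 + 1 + 1 + 1 + 1 + 2 + 1 + 1 + 2 + 2 + 1 + 2 = 16
h = 16

16


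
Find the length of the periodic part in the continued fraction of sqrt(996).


Run the CF algorithm for sqrt(996).
a_0 = floor(sqrt(996)) = 31; set m_0=0, q_0=1.
Recurrence: m' = q*a - m,  q' = (d - m'^2)/q,  a' = floor((a_0 + m')/q').
  step 1: m=31, q=35, a=1
  step 2: m=4, q=28, a=1
  step 3: m=24, q=15, a=3
  step 4: m=21, q=37, a=1
  step 5: m=16, q=20, a=2
  step 6: m=24, q=21, a=2
  step 7: m=18, q=32, a=1
  step 8: m=14, q=25, a=1
  step 9: m=11, q=35, a=1
  step 10: m=24, q=12, a=4
  step 11: m=24, q=35, a=1
  step 12: m=11, q=25, a=1
  step 13: m=14, q=32, a=1
  step 14: m=18, q=21, a=2
  step 15: m=24, q=20, a=2
  step 16: m=16, q=37, a=1
  step 17: m=21, q=15, a=3
  step 18: m=24, q=28, a=1
  step 19: m=4, q=35, a=1
  step 20: m=31, q=1, a=62
a_20 = 2*a_0 = 62, so the period closes here.
sqrt(996) = [31; 1, 1, 3, 1, 2, 2, 1, 1, 1, 4, 1, 1, 1, 2, 2, 1, 3, 1, 1, 62]
Period length = 20

20


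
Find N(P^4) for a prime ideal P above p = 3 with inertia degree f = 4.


N(P^a) = p^(a*f)
= 3^(4*4)
= 3^16
= 43046721

43046721


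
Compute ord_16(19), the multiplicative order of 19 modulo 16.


We want ord_16(19), the smallest k >= 1 with 19^k = 1 mod 16.
n = 16 = 2^4, phi(16) = 8; the order divides phi(n).
Divisors of 8: 1, 2, 4, 8
Repeated squaring mod 16: 19^1 = 3, 19^2 = 9, 19^4 = 1, 19^8 = 1
Test divisors in increasing order:
  k=1: 19^1 = 3 mod 16
  k=2: 19^2 = 9 mod 16
  k=4: 19^4 = 1 mod 16  <- first divisor giving 1
Order = 4

4


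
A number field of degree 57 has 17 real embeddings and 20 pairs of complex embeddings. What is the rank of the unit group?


By Dirichlet's unit theorem:
rank = r1 + r2 - 1
= 17 + 20 - 1
= 36

36


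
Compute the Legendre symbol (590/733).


p = 733 is prime, so compute (590/733) with the reciprocity algorithm (Jacobi-symbol steps: pull out 2s via (2/n), flip via reciprocity, reduce):
  pull out 2: (2/733) = -1  (since 733 mod 8 = 5)
  reciprocity: (295/733) -> +(733/295)
  reduce: (143/295)
  reciprocity: (143/295) -> -(295/143)
  reduce: (9/143)
  reciprocity: (9/143) -> +(143/9)
  reduce: (8/9)
  pull out 2: (2/9) = +1  (since 9 mod 8 = 1)
  pull out 2: (2/9) = +1  (since 9 mod 8 = 1)
  pull out 2: (2/9) = +1  (since 9 mod 8 = 1)
  (1/9) = 1
Product of signs = 1
(590/733) = 1

1


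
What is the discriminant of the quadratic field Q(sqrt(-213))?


For K = Q(sqrt(d)) with d squarefree: disc(K) = d if d = 1 mod 4, and disc(K) = 4d if d = 2 or 3 mod 4.
Here d = -213, and d mod 4 = 3.
d = 3 mod 4, not 1 (O_K = Z[sqrt(d)]), so disc(K) = 4d = 4 * (-213) = -852

-852


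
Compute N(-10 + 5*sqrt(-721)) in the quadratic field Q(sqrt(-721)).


N(a + b*sqrt(d)) = a^2 - d*b^2
= (-10)^2 - (-721)*(5)^2
= 100 + 18025
= 18125

18125


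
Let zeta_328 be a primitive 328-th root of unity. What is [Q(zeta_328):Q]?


The degree equals Euler's totient phi(328).
328 = 2^3 * 41
phi(328) = 160

160


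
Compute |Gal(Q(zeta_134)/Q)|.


|Gal(Q(zeta_134)/Q)| = phi(134)
= 66

66


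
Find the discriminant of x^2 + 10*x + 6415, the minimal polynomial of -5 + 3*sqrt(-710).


The element -5 + 3*sqrt(-710) has minimal polynomial:
x^2 + 10*x + 6415
Discriminant = (10)^2 - 4*(6415)
= 100 - 25660
= -25560

-25560


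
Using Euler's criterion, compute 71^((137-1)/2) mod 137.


p = 137 is prime and the exponent is (p-1)/2 = 68, so by Euler's criterion 71^68 = (71/137) = +1 or -1 mod 137.
Compute by square-and-multiply:
  68 = 64 + 4 (binary 1000100)
  Repeated squaring mod 137: 71^1 = 71, 71^2 = 109, 71^4 = 99, 71^8 = 74, 71^16 = 133, 71^32 = 16, 71^64 = 119
  71^68 = 71^64 * 71^4 = 119 * 99 mod 137
    119 * 99 = 11781 = 136 mod 137
  71^68 = 136 mod 137
Result 136 = p - 1 = -1 mod 137: 71 is a quadratic non-residue mod 137. As a residue in [0, p-1] the value is 136.
71^68 mod 137 = 136

136


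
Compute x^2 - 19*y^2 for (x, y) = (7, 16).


x^2 - d*y^2
= 7^2 - 19*16^2
= 49 - 4864
= -4815

-4815


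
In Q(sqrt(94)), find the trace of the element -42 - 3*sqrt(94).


Tr(a + b*sqrt(d)) = (a + b*sqrt(d)) + (a - b*sqrt(d)) = 2a
= 2 * (-42)
= -84

-84


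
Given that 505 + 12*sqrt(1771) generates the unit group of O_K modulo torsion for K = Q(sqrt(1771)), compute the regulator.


epsilon = 505 + 12*sqrt(1771)
= 1009.9990
R = ln(1009.9990)
= 6.9177

6.9177


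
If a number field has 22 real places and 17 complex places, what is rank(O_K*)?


By Dirichlet's unit theorem:
rank = r1 + r2 - 1
= 22 + 17 - 1
= 38

38


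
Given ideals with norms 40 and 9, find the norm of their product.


N(IJ) = N(I) * N(J)
= 40 * 9
= 360

360


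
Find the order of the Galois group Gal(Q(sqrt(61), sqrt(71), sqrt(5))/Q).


The 3 square roots of distinct primes are multiplicatively independent over Q,
so [K:Q] = 2^3 and Gal(K/Q) is isomorphic to (Z/2Z)^3.
|Gal| = 2^3 = 8

8


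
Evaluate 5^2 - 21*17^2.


x^2 - d*y^2
= 5^2 - 21*17^2
= 25 - 6069
= -6044

-6044


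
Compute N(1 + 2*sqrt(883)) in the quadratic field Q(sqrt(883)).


N(a + b*sqrt(d)) = a^2 - d*b^2
= (1)^2 - (883)*(2)^2
= 1 - 3532
= -3531

-3531


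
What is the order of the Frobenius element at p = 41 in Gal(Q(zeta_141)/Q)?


The Frobenius at p in Gal(Q(zeta_n)/Q) = (Z/nZ)* is the class of p, so its order is ord_141(41), the smallest k >= 1 with 41^k = 1 mod 141.
n = 141 = 3 * 47, phi(141) = 92; the order divides phi(n).
Divisors of 92: 1, 2, 4, 23, 46, 92
Repeated squaring mod 141: 41^1 = 41, 41^2 = 130, 41^4 = 121, 41^8 = 118, 41^16 = 106, 41^32 = 97, 41^64 = 103
Test divisors in increasing order:
  k=1: 41^1 = 41 mod 141
  k=2: 41^2 = 130 mod 141
  k=4: 41^4 = 121 mod 141
  k=23: 41^23 = 106 * 121 * 130 * 41 = 140 mod 141
  k=46: 41^46 = 97 * 118 * 121 * 130 = 1 mod 141  <- first divisor giving 1
Order = 46

46


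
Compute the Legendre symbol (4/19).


p = 19 is prime, so compute (4/19) with the reciprocity algorithm (Jacobi-symbol steps: pull out 2s via (2/n), flip via reciprocity, reduce):
  pull out 2: (2/19) = -1  (since 19 mod 8 = 3)
  pull out 2: (2/19) = -1  (since 19 mod 8 = 3)
  (1/19) = 1
Product of signs = 1
(4/19) = 1

1


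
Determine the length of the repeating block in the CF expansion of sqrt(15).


Run the CF algorithm for sqrt(15).
a_0 = floor(sqrt(15)) = 3; set m_0=0, q_0=1.
Recurrence: m' = q*a - m,  q' = (d - m'^2)/q,  a' = floor((a_0 + m')/q').
  step 1: m=3, q=6, a=1
  step 2: m=3, q=1, a=6
a_2 = 2*a_0 = 6, so the period closes here.
sqrt(15) = [3; 1, 6]
Period length = 2

2


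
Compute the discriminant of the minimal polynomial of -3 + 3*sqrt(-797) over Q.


The element -3 + 3*sqrt(-797) has minimal polynomial:
x^2 + 6*x + 7182
Discriminant = (6)^2 - 4*(7182)
= 36 - 28728
= -28692

-28692


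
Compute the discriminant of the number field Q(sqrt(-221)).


For K = Q(sqrt(d)) with d squarefree: disc(K) = d if d = 1 mod 4, and disc(K) = 4d if d = 2 or 3 mod 4.
Here d = -221, and d mod 4 = 3.
d = 3 mod 4, not 1 (O_K = Z[sqrt(d)]), so disc(K) = 4d = 4 * (-221) = -884

-884


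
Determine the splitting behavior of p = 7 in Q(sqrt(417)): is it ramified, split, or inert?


K = Q(sqrt(417)). Since d mod 4 = 1, disc(K) = 417.
Check p | disc: 417 mod 7 = 4.
p does not divide disc. Compute Legendre symbol (d/p):
4^((7-1)/2) mod 7 = 1
(d/p) = 1, so p splits: (p) = P*P' with e=1, f=1, g=2.
Therefore p is split.

split


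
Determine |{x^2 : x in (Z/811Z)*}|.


For prime p, the number of non-zero quadratic residues is (p-1)/2.
= (811-1)/2
= 405

405


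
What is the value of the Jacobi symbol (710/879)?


Compute (710/879) via quadratic reciprocity:
  pull out 2: (2/879) = +1  (since 879 mod 8 = 7)
  reciprocity: (355/879) -> -(879/355)
  reduce: (169/355)
  reciprocity: (169/355) -> +(355/169)
  reduce: (17/169)
  reciprocity: (17/169) -> +(169/17)
  reduce: (16/17)
  pull out 2: (2/17) = +1  (since 17 mod 8 = 1)
  pull out 2: (2/17) = +1  (since 17 mod 8 = 1)
  pull out 2: (2/17) = +1  (since 17 mod 8 = 1)
  pull out 2: (2/17) = +1  (since 17 mod 8 = 1)
  (1/17) = 1
Product of signs = -1

-1


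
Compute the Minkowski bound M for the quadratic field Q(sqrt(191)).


d = 191, d mod 4 = 3, so disc(K) = 4d = 764; |disc(K)| = 764
Real quadratic field, so n = 2, s = r2 = 0, r1 = 2
M = (n!/n^n) * (4/pi)^s * sqrt(|disc(K)|) = (2!/2^2) * (4/pi)^0 * sqrt(764)
= 0.5 * 1.000000 * 27.640550
= 13.8203

13.8203


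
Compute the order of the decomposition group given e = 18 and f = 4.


|D_P| = e * f
= 18 * 4
= 72

72


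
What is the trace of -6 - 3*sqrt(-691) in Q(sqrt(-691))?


Tr(a + b*sqrt(d)) = (a + b*sqrt(d)) + (a - b*sqrt(d)) = 2a
= 2 * (-6)
= -12

-12


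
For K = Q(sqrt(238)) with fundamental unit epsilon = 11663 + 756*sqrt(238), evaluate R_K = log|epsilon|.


epsilon = 11663 + 756*sqrt(238)
= 23326.0000
R = ln(23326.0000)
= 10.0573

10.0573


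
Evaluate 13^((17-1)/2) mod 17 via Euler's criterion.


p = 17 is prime and the exponent is (p-1)/2 = 8, so by Euler's criterion 13^8 = (13/17) = +1 or -1 mod 17.
Compute by square-and-multiply:
  8 = 8 (binary 1000)
  Repeated squaring mod 17: 13^1 = 13, 13^2 = 16, 13^4 = 1, 13^8 = 1
  13^8 = 1 mod 17
Result 1: 13 is a quadratic residue mod 17.
13^8 mod 17 = 1

1


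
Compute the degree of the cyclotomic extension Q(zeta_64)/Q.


The degree equals Euler's totient phi(64).
64 = 2^6
phi(64) = 32

32


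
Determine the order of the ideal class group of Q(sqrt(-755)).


K = Q(sqrt(-755)). d mod 4 = 1, so D = disc(K) = d = -755
h(K) equals the number of primitive reduced positive-definite forms (a, b, c) = a*x^2 + b*x*y + c*y^2 with b^2 - 4ac = D,
where reduced means |b| <= a <= c, with b >= 0 whenever |b| = a or a = c, and primitive means gcd(a, b, c) = 1.
Reduced forces 3a^2 <= |D| = 755, so 1 <= a <= 15; b must have the parity of D, and c = (b^2 - D)/(4a) must be an integer >= a.
Enumerate a = 1..15, b in [-a, a]:
  a=1: (1, 1, 189)  [1]
  a=2: none
  a=3: (3, -1, 63), (3, 1, 63)  [2]
  a=4: none
  a=5: (5, 5, 39)  [1]
  a=6: none
  a=7: (7, -1, 27), (7, 1, 27)  [2]
  a=8: none
  a=9: (9, -1, 21), (9, 1, 21)  [2]
  a=10: none
  a=11: (11, -9, 19), (11, 9, 19)  [2]
  a=12: none
  a=13: (13, -5, 15), (13, 5, 15)  [2]
  a=14..15: none
Total reduced forms: 1 + 2 + 1 + 2 + 2 + 2 + 2 = 12
h = 12

12


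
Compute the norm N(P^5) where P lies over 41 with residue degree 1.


N(P^a) = p^(a*f)
= 41^(5*1)
= 41^5
= 115856201

115856201


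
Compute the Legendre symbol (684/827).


p = 827 is prime, so compute (684/827) with the reciprocity algorithm (Jacobi-symbol steps: pull out 2s via (2/n), flip via reciprocity, reduce):
  pull out 2: (2/827) = -1  (since 827 mod 8 = 3)
  pull out 2: (2/827) = -1  (since 827 mod 8 = 3)
  reciprocity: (171/827) -> -(827/171)
  reduce: (143/171)
  reciprocity: (143/171) -> -(171/143)
  reduce: (28/143)
  pull out 2: (2/143) = +1  (since 143 mod 8 = 7)
  pull out 2: (2/143) = +1  (since 143 mod 8 = 7)
  reciprocity: (7/143) -> -(143/7)
  reduce: (3/7)
  reciprocity: (3/7) -> -(7/3)
  reduce: (1/3)
  (1/3) = 1
Product of signs = 1
(684/827) = 1

1


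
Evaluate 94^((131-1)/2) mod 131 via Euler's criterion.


p = 131 is prime and the exponent is (p-1)/2 = 65, so by Euler's criterion 94^65 = (94/131) = +1 or -1 mod 131.
Compute by square-and-multiply:
  65 = 64 + 1 (binary 1000001)
  Repeated squaring mod 131: 94^1 = 94, 94^2 = 59, 94^4 = 75, 94^8 = 123, 94^16 = 64, 94^32 = 35, 94^64 = 46
  94^65 = 94^64 * 94^1 = 46 * 94 mod 131
    46 * 94 = 4324 = 1 mod 131
  94^65 = 1 mod 131
Result 1: 94 is a quadratic residue mod 131.
94^65 mod 131 = 1

1


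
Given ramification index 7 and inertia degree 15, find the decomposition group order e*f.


|D_P| = e * f
= 7 * 15
= 105

105


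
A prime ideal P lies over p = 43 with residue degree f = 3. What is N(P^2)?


N(P^a) = p^(a*f)
= 43^(2*3)
= 43^6
= 6321363049

6321363049


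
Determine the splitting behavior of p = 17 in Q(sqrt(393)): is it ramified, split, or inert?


K = Q(sqrt(393)). Since d mod 4 = 1, disc(K) = 393.
Check p | disc: 393 mod 17 = 2.
p does not divide disc. Compute Legendre symbol (d/p):
2^((17-1)/2) mod 17 = 1
(d/p) = 1, so p splits: (p) = P*P' with e=1, f=1, g=2.
Therefore p is split.

split


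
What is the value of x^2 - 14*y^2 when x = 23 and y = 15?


x^2 - d*y^2
= 23^2 - 14*15^2
= 529 - 3150
= -2621

-2621


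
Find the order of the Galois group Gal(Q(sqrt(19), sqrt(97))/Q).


The 2 square roots of distinct primes are multiplicatively independent over Q,
so [K:Q] = 2^2 and Gal(K/Q) is isomorphic to (Z/2Z)^2.
|Gal| = 2^2 = 4

4


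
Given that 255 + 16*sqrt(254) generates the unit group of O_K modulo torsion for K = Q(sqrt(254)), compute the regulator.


epsilon = 255 + 16*sqrt(254)
= 509.9980
R = ln(509.9980)
= 6.2344

6.2344


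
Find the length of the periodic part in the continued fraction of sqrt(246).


Run the CF algorithm for sqrt(246).
a_0 = floor(sqrt(246)) = 15; set m_0=0, q_0=1.
Recurrence: m' = q*a - m,  q' = (d - m'^2)/q,  a' = floor((a_0 + m')/q').
  step 1: m=15, q=21, a=1
  step 2: m=6, q=10, a=2
  step 3: m=14, q=5, a=5
  step 4: m=11, q=25, a=1
  step 5: m=14, q=2, a=14
  step 6: m=14, q=25, a=1
  step 7: m=11, q=5, a=5
  step 8: m=14, q=10, a=2
  step 9: m=6, q=21, a=1
  step 10: m=15, q=1, a=30
a_10 = 2*a_0 = 30, so the period closes here.
sqrt(246) = [15; 1, 2, 5, 1, 14, 1, 5, 2, 1, 30]
Period length = 10

10


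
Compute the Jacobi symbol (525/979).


Compute (525/979) via quadratic reciprocity:
  reciprocity: (525/979) -> +(979/525)
  reduce: (454/525)
  pull out 2: (2/525) = -1  (since 525 mod 8 = 5)
  reciprocity: (227/525) -> +(525/227)
  reduce: (71/227)
  reciprocity: (71/227) -> -(227/71)
  reduce: (14/71)
  pull out 2: (2/71) = +1  (since 71 mod 8 = 7)
  reciprocity: (7/71) -> -(71/7)
  reduce: (1/7)
  (1/7) = 1
Product of signs = -1

-1


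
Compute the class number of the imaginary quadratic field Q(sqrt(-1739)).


K = Q(sqrt(-1739)). d mod 4 = 1, so D = disc(K) = d = -1739
h(K) equals the number of primitive reduced positive-definite forms (a, b, c) = a*x^2 + b*x*y + c*y^2 with b^2 - 4ac = D,
where reduced means |b| <= a <= c, with b >= 0 whenever |b| = a or a = c, and primitive means gcd(a, b, c) = 1.
Reduced forces 3a^2 <= |D| = 1739, so 1 <= a <= 24; b must have the parity of D, and c = (b^2 - D)/(4a) must be an integer >= a.
Enumerate a = 1..24, b in [-a, a]:
  a=1: (1, 1, 435)  [1]
  a=2: none
  a=3: (3, -1, 145), (3, 1, 145)  [2]
  a=4: none
  a=5: (5, -1, 87), (5, 1, 87)  [2]
  a=6: none
  a=7: (7, -5, 63), (7, 5, 63)  [2]
  a=8: none
  a=9: (9, -5, 49), (9, 5, 49)  [2]
  a=10..12: none
  a=13: (13, -9, 35), (13, 9, 35)  [2]
  a=14: none
  a=15: (15, -11, 31), (15, -1, 29), (15, 1, 29), (15, 11, 31)  [4]
  a=16..18: none
  a=19: (19, -3, 23), (19, 3, 23)  [2]
  a=20: none
  a=21: (21, -19, 25), (21, 5, 21), (21, 19, 25)  [3]
  a=22..24: none
Total reduced forms: 1 + 2 + 2 + 2 + 2 + 2 + 4 + 2 + 3 = 20
h = 20

20


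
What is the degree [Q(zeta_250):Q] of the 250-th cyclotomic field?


The degree equals Euler's totient phi(250).
250 = 2 * 5^3
phi(250) = 100

100


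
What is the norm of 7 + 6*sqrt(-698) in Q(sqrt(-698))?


N(a + b*sqrt(d)) = a^2 - d*b^2
= (7)^2 - (-698)*(6)^2
= 49 + 25128
= 25177

25177


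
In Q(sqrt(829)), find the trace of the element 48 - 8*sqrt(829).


Tr(a + b*sqrt(d)) = (a + b*sqrt(d)) + (a - b*sqrt(d)) = 2a
= 2 * (48)
= 96

96


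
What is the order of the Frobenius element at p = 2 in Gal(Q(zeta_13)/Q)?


The Frobenius at p in Gal(Q(zeta_n)/Q) = (Z/nZ)* is the class of p, so its order is ord_13(2), the smallest k >= 1 with 2^k = 1 mod 13.
n = 13 = 13, phi(13) = 12; the order divides phi(n).
Divisors of 12: 1, 2, 3, 4, 6, 12
Repeated squaring mod 13: 2^1 = 2, 2^2 = 4, 2^4 = 3, 2^8 = 9
Test divisors in increasing order:
  k=1: 2^1 = 2 mod 13
  k=2: 2^2 = 4 mod 13
  k=3: 2^3 = 4 * 2 = 8 mod 13
  k=4: 2^4 = 3 mod 13
  k=6: 2^6 = 3 * 4 = 12 mod 13
  k=12: 2^12 = 9 * 3 = 1 mod 13  <- first divisor giving 1
Order = 12

12


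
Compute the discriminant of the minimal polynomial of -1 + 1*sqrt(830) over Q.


The element -1 + 1*sqrt(830) has minimal polynomial:
x^2 + 2*x - 829
Discriminant = (2)^2 - 4*(-829)
= 4 + 3316
= 3320

3320


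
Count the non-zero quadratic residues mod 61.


For prime p, the number of non-zero quadratic residues is (p-1)/2.
= (61-1)/2
= 30

30


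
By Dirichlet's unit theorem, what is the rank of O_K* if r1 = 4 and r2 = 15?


By Dirichlet's unit theorem:
rank = r1 + r2 - 1
= 4 + 15 - 1
= 18

18


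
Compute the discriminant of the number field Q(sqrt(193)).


For K = Q(sqrt(d)) with d squarefree: disc(K) = d if d = 1 mod 4, and disc(K) = 4d if d = 2 or 3 mod 4.
Here d = 193, and d mod 4 = 1.
d = 1 mod 4 (O_K = Z[(1+sqrt(d))/2]), so disc(K) = d = 193

193


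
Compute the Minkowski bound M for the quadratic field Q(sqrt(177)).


d = 177, d mod 4 = 1, so disc(K) = d = 177; |disc(K)| = 177
Real quadratic field, so n = 2, s = r2 = 0, r1 = 2
M = (n!/n^n) * (4/pi)^s * sqrt(|disc(K)|) = (2!/2^2) * (4/pi)^0 * sqrt(177)
= 0.5 * 1.000000 * 13.304135
= 6.6521

6.6521


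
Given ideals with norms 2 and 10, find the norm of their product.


N(IJ) = N(I) * N(J)
= 2 * 10
= 20

20


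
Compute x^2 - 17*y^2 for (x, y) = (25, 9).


x^2 - d*y^2
= 25^2 - 17*9^2
= 625 - 1377
= -752

-752


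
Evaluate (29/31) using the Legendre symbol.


p = 31 is prime, so compute (29/31) with the reciprocity algorithm (Jacobi-symbol steps: pull out 2s via (2/n), flip via reciprocity, reduce):
  reciprocity: (29/31) -> +(31/29)
  reduce: (2/29)
  pull out 2: (2/29) = -1  (since 29 mod 8 = 5)
  (1/29) = 1
Product of signs = -1
(29/31) = -1

-1


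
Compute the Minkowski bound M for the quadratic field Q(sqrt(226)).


d = 226, d mod 4 = 2, so disc(K) = 4d = 904; |disc(K)| = 904
Real quadratic field, so n = 2, s = r2 = 0, r1 = 2
M = (n!/n^n) * (4/pi)^s * sqrt(|disc(K)|) = (2!/2^2) * (4/pi)^0 * sqrt(904)
= 0.5 * 1.000000 * 30.066593
= 15.0333

15.0333


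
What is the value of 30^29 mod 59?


p = 59 is prime and the exponent is (p-1)/2 = 29, so by Euler's criterion 30^29 = (30/59) = +1 or -1 mod 59.
Compute by square-and-multiply:
  29 = 16 + 8 + 4 + 1 (binary 11101)
  Repeated squaring mod 59: 30^1 = 30, 30^2 = 15, 30^4 = 48, 30^8 = 3, 30^16 = 9
  30^29 = 30^16 * 30^8 * 30^4 * 30^1 = 9 * 3 * 48 * 30 mod 59
    9 * 3 = 27 = 27 mod 59
    27 * 48 = 1296 = 57 mod 59
    57 * 30 = 1710 = 58 mod 59
  30^29 = 58 mod 59
Result 58 = p - 1 = -1 mod 59: 30 is a quadratic non-residue mod 59. As a residue in [0, p-1] the value is 58.
30^29 mod 59 = 58

58


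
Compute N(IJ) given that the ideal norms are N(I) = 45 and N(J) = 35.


N(IJ) = N(I) * N(J)
= 45 * 35
= 1575

1575


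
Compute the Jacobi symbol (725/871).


Compute (725/871) via quadratic reciprocity:
  reciprocity: (725/871) -> +(871/725)
  reduce: (146/725)
  pull out 2: (2/725) = -1  (since 725 mod 8 = 5)
  reciprocity: (73/725) -> +(725/73)
  reduce: (68/73)
  pull out 2: (2/73) = +1  (since 73 mod 8 = 1)
  pull out 2: (2/73) = +1  (since 73 mod 8 = 1)
  reciprocity: (17/73) -> +(73/17)
  reduce: (5/17)
  reciprocity: (5/17) -> +(17/5)
  reduce: (2/5)
  pull out 2: (2/5) = -1  (since 5 mod 8 = 5)
  (1/5) = 1
Product of signs = 1

1


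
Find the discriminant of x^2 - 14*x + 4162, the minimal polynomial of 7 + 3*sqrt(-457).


The element 7 + 3*sqrt(-457) has minimal polynomial:
x^2 - 14*x + 4162
Discriminant = (-14)^2 - 4*(4162)
= 196 - 16648
= -16452

-16452


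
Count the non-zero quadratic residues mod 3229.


For prime p, the number of non-zero quadratic residues is (p-1)/2.
= (3229-1)/2
= 1614

1614


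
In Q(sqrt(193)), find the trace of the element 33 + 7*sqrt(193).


Tr(a + b*sqrt(d)) = (a + b*sqrt(d)) + (a - b*sqrt(d)) = 2a
= 2 * (33)
= 66

66


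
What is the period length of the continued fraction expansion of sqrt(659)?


Run the CF algorithm for sqrt(659).
a_0 = floor(sqrt(659)) = 25; set m_0=0, q_0=1.
Recurrence: m' = q*a - m,  q' = (d - m'^2)/q,  a' = floor((a_0 + m')/q').
  step 1: m=25, q=34, a=1
  step 2: m=9, q=17, a=2
  step 3: m=25, q=2, a=25
  step 4: m=25, q=17, a=2
  step 5: m=9, q=34, a=1
  step 6: m=25, q=1, a=50
a_6 = 2*a_0 = 50, so the period closes here.
sqrt(659) = [25; 1, 2, 25, 2, 1, 50]
Period length = 6

6


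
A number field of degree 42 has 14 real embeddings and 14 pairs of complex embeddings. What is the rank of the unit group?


By Dirichlet's unit theorem:
rank = r1 + r2 - 1
= 14 + 14 - 1
= 27

27


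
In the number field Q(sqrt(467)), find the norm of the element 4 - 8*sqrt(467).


N(a + b*sqrt(d)) = a^2 - d*b^2
= (4)^2 - (467)*(-8)^2
= 16 - 29888
= -29872

-29872


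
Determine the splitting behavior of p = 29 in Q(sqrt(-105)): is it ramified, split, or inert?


K = Q(sqrt(-105)). Since d mod 4 = 3, disc(K) = -420.
Check p | disc: -420 mod 29 = 15.
p does not divide disc. Compute Legendre symbol (d/p):
11^((29-1)/2) mod 29 = -1
(d/p) = -1, so p is inert: (p) stays prime with e=1, f=2, g=1.
Therefore p is inert.

inert


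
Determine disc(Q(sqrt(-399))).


For K = Q(sqrt(d)) with d squarefree: disc(K) = d if d = 1 mod 4, and disc(K) = 4d if d = 2 or 3 mod 4.
Here d = -399, and d mod 4 = 1.
d = 1 mod 4 (O_K = Z[(1+sqrt(d))/2]), so disc(K) = d = -399

-399


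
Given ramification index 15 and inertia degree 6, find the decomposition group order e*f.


|D_P| = e * f
= 15 * 6
= 90

90


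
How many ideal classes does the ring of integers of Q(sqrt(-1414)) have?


K = Q(sqrt(-1414)). d mod 4 = 2, so D = disc(K) = 4d = -5656
h(K) equals the number of primitive reduced positive-definite forms (a, b, c) = a*x^2 + b*x*y + c*y^2 with b^2 - 4ac = D,
where reduced means |b| <= a <= c, with b >= 0 whenever |b| = a or a = c, and primitive means gcd(a, b, c) = 1.
Reduced forces 3a^2 <= |D| = 5656, so 1 <= a <= 43; b must have the parity of D, and c = (b^2 - D)/(4a) must be an integer >= a.
Enumerate a = 1..43, b in [-a, a]:
  a=1: (1, 0, 1414)  [1]
  a=2: (2, 0, 707)  [1]
  a=3..4: none
  a=5: (5, -2, 283), (5, 2, 283)  [2]
  a=6: none
  a=7: (7, 0, 202)  [1]
  a=8..9: none
  a=10: (10, -8, 143), (10, 8, 143)  [2]
  a=11: (11, -8, 130), (11, 8, 130)  [2]
  a=12: none
  a=13: (13, -8, 110), (13, 8, 110)  [2]
  a=14: (14, 0, 101)  [1]
  a=15..18: none
  a=19: (19, -14, 77), (19, 14, 77)  [2]
  a=20..21: none
  a=22: (22, -8, 65), (22, 8, 65)  [2]
  a=23: (23, -18, 65), (23, 18, 65)  [2]
  a=24: none
  a=25: (25, -12, 58), (25, 12, 58)  [2]
  a=26: (26, -8, 55), (26, 8, 55)  [2]
  a=27..28: none
  a=29: (29, -12, 50), (29, 12, 50)  [2]
  a=30..34: none
  a=35: (35, -28, 46), (35, 28, 46)  [2]
  a=36..37: none
  a=38: (38, -24, 41), (38, 24, 41)  [2]
  a=39..43: none
Total reduced forms: 1 + 1 + 2 + 1 + 2 + 2 + 2 + 1 + 2 + 2 + 2 + 2 + 2 + 2 + 2 + 2 = 28
h = 28

28


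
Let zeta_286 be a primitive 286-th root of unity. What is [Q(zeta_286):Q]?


The degree equals Euler's totient phi(286).
286 = 2 * 11 * 13
phi(286) = 120

120


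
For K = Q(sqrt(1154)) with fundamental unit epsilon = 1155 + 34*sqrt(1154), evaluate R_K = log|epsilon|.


epsilon = 1155 + 34*sqrt(1154)
= 2309.9996
R = ln(2309.9996)
= 7.7450

7.7450


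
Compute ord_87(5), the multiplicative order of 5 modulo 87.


We want ord_87(5), the smallest k >= 1 with 5^k = 1 mod 87.
n = 87 = 3 * 29, phi(87) = 56; the order divides phi(n).
Divisors of 56: 1, 2, 4, 7, 8, 14, 28, 56
Repeated squaring mod 87: 5^1 = 5, 5^2 = 25, 5^4 = 16, 5^8 = 82, 5^16 = 25, 5^32 = 16
Test divisors in increasing order:
  k=1: 5^1 = 5 mod 87
  k=2: 5^2 = 25 mod 87
  k=4: 5^4 = 16 mod 87
  k=7: 5^7 = 16 * 25 * 5 = 86 mod 87
  k=8: 5^8 = 82 mod 87
  k=14: 5^14 = 82 * 16 * 25 = 1 mod 87  <- first divisor giving 1
Order = 14

14
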